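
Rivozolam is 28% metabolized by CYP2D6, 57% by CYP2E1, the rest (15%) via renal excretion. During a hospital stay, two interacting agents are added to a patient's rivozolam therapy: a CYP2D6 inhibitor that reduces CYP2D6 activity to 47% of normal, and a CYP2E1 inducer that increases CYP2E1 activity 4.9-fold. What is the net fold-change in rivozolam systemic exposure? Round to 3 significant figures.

0.325

The CYP2D6 pathway (28% of clearance) falls to 0.47× activity: 0.28 × 0.47 = 0.1316.
The CYP2E1 pathway (57% of clearance) increases to 4.9× activity: 0.57 × 4.9 = 2.793.
The remaining 15% of clearance is unaffected.
New clearance relative to baseline: 0.1316 + 2.793 + 0.15 = 3.0746.
Systemic exposure ∝ 1/CL: fold-change = 1 / 3.0746 = 0.325.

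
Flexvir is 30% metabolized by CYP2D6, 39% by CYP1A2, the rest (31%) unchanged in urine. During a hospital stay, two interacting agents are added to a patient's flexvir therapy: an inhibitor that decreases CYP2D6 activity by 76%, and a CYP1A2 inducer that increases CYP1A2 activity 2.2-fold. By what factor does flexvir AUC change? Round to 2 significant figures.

CYP2D6: 0.3 × 0.24 = 0.072
CYP1A2: 0.39 × 2.2 = 0.858
Other: 0.31 (unchanged)
CL_new/CL_old = 0.072 + 0.858 + 0.31 = 1.24.
Net AUC ratio = 1 / 1.24 = 0.81.

0.81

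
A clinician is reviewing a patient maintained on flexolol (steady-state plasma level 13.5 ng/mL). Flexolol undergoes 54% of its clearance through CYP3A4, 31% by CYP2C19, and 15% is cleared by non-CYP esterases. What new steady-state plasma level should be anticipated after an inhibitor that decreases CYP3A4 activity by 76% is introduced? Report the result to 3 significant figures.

22.9 ng/mL

The CYP3A4 pathway (54% of clearance) drops to 0.24× activity: 0.54 × 0.24 = 0.1296.
CYP2C19 (31%) and the residual 15% are unaffected.
Relative clearance = 0.1296 + 0.31 + 0.15 = 0.5896.
With dosing unchanged, steady-state plasma level scales as 1/CL: 13.5 / 0.5896 = 22.9 ng/mL.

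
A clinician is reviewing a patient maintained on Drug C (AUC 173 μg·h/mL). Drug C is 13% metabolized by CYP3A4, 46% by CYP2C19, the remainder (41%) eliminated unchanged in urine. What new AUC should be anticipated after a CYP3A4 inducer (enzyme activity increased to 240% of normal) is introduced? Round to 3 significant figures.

146 μg·h/mL

CYP3A4: 0.13 × 2.4 = 0.312
CYP2C19: 0.46 (unchanged)
Other: 0.41 (unchanged)
CL_new/CL_old = 0.312 + 0.46 + 0.41 = 1.182.
New AUC = baseline ÷ relative clearance = 173 / 1.182 = 146 μg·h/mL.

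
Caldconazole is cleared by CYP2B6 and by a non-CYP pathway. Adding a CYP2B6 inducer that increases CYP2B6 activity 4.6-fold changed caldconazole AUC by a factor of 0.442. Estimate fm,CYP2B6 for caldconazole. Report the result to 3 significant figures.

Write x for the fraction cleared via CYP2B6. The observed AUC change means clearance rose to 1/0.442 = 2.262 of baseline.
Setting x·4.6 + (1 − x) = 2.262 and solving: x = (2.262 − 1)/(4.6 − 1) = 0.351.

0.351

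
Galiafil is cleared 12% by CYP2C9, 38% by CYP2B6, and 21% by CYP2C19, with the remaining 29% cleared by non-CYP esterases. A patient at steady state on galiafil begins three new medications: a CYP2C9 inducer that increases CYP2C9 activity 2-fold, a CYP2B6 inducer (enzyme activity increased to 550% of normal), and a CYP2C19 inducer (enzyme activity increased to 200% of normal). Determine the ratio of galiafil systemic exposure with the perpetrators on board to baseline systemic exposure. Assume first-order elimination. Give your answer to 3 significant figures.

CYP2C9: 0.12 × 2 = 0.24
CYP2B6: 0.38 × 5.5 = 2.09
CYP2C19: 0.21 × 2 = 0.42
Other: 0.29 (unchanged)
New clearance relative to baseline: 0.24 + 2.09 + 0.42 + 0.29 = 3.04.
Systemic exposure ∝ 1/CL: fold-change = 1 / 3.04 = 0.329.

0.329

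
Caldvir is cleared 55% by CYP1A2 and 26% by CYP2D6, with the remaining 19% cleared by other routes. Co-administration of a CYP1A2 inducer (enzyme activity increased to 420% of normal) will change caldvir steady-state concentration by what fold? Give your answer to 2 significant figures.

The CYP1A2 pathway (55% of clearance) rises to 4.2× activity: 0.55 × 4.2 = 2.31.
CYP2D6 (26%) and the residual 19% are unaffected.
CL_new/CL_old = 2.31 + 0.26 + 0.19 = 2.76.
Since steady-state concentration ∝ 1/CL, the ratio is 1 / 2.76 = 0.36.

0.36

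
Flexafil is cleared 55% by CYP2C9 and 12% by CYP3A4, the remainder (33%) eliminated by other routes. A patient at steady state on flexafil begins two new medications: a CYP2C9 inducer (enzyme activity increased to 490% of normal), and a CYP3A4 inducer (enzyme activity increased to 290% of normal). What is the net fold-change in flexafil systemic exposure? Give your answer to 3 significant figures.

The CYP2C9 pathway (55% of clearance) increases to 4.9× activity: 0.55 × 4.9 = 2.695.
The CYP3A4 pathway (12% of clearance) is boosted to 2.9× activity: 0.12 × 2.9 = 0.348.
Non-CYP routes (33%) are unchanged.
Relative clearance = 2.695 + 0.348 + 0.33 = 3.373.
Because systemic exposure varies inversely with clearance, the combined effect is 1 / 3.373 = 0.296.

0.296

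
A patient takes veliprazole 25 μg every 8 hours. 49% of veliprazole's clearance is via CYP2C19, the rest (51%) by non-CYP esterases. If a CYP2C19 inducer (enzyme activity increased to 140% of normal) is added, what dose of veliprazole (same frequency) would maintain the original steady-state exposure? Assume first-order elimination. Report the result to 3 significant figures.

29.9 μg

The CYP2C19 pathway (49% of clearance) rises to 1.4× activity: 0.49 × 1.4 = 0.686.
Non-CYP routes (51%) are unchanged.
Relative clearance = 0.686 + 0.51 = 1.196.
Css,avg = (dose rate)/CL, so holding Css fixed requires dose ∝ CL: 25 × 1.196 = 29.9 μg.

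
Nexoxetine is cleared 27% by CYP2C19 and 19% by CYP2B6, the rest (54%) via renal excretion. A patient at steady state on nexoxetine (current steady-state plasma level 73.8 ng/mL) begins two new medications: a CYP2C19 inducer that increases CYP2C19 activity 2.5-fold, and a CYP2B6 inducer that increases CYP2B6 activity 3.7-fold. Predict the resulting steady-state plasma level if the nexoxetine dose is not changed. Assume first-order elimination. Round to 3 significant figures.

38.5 ng/mL

The CYP2C19 pathway (27% of clearance) is boosted to 2.5× activity: 0.27 × 2.5 = 0.675.
The CYP2B6 pathway (19% of clearance) increases to 3.7× activity: 0.19 × 3.7 = 0.703.
Non-CYP routes (54%) are unchanged.
CL_new/CL_old = 0.675 + 0.703 + 0.54 = 1.918.
Steady-state plasma level ∝ 1/CL: new value = 73.8 / 1.918 = 38.5 ng/mL.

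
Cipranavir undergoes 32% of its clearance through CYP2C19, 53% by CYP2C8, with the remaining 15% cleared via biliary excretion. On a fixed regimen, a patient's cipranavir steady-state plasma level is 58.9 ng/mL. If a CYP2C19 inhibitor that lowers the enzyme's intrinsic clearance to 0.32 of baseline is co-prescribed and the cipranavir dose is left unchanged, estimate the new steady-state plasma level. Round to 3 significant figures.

The CYP2C19 pathway (32% of clearance) is reduced to 0.32× activity: 0.32 × 0.32 = 0.1024.
CYP2C8 (53%) and the residual 15% are unaffected.
Relative clearance = 0.1024 + 0.53 + 0.15 = 0.7824.
New steady-state plasma level = baseline ÷ relative clearance = 58.9 / 0.7824 = 75.3 ng/mL.

75.3 ng/mL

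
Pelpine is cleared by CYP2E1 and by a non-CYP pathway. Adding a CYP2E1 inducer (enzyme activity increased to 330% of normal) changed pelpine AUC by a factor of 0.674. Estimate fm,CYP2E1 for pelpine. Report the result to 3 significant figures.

Let x = fm,CYP2E1. Because AUC ∝ 1/CL, relative clearance rose to 1/0.674 = 1.484.
Setting x·3.3 + (1 − x) = 1.484 and solving: x = (1.484 − 1)/(3.3 − 1) = 0.210.

0.210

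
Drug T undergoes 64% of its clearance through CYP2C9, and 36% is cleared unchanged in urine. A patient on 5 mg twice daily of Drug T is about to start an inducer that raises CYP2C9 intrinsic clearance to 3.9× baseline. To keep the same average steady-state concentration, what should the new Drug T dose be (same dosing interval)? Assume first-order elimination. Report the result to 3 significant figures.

The CYP2C9 pathway (64% of clearance) increases to 3.9× activity: 0.64 × 3.9 = 2.496.
The remaining 36% of clearance is unaffected.
New clearance relative to baseline: 2.496 + 0.36 = 2.856.
Css,avg = (dose rate)/CL, so holding Css fixed requires dose ∝ CL: 5 × 2.856 = 14.3 mg.

14.3 mg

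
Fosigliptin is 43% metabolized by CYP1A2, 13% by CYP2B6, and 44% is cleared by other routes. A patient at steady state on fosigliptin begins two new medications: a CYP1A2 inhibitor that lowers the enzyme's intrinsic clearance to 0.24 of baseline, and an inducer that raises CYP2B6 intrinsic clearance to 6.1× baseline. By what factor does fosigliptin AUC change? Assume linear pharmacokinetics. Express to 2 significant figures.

0.75

CYP1A2: 0.43 × 0.24 = 0.1032
CYP2B6: 0.13 × 6.1 = 0.793
Other: 0.44 (unchanged)
Relative clearance = 0.1032 + 0.793 + 0.44 = 1.3362.
Net AUC ratio = 1 / 1.3362 = 0.75.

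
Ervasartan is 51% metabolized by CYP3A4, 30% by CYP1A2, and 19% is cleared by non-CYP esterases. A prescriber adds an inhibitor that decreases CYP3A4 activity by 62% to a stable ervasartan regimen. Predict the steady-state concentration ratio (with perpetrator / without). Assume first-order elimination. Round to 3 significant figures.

1.46

The CYP3A4 pathway (51% of clearance) is reduced to 0.38× activity: 0.51 × 0.38 = 0.1938.
CYP1A2 (30%) and the residual 19% are unaffected.
CL_new/CL_old = 0.1938 + 0.3 + 0.19 = 0.6838.
Since steady-state concentration ∝ 1/CL, the ratio is 1 / 0.6838 = 1.46.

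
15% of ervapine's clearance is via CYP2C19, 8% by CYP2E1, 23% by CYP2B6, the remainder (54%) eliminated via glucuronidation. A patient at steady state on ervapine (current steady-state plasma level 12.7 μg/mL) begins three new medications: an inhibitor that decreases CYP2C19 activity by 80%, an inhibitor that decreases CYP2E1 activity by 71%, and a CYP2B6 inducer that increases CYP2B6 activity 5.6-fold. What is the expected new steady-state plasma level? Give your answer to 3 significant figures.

6.75 μg/mL

The CYP2C19 pathway (15% of clearance) falls to 0.2× activity: 0.15 × 0.2 = 0.03.
The CYP2E1 pathway (8% of clearance) falls to 0.29× activity: 0.08 × 0.29 = 0.0232.
The CYP2B6 pathway (23% of clearance) rises to 5.6× activity: 0.23 × 5.6 = 1.288.
Non-CYP routes (54%) are unchanged.
Relative clearance = 0.03 + 0.0232 + 1.288 + 0.54 = 1.8812.
New steady-state plasma level = 12.7 / 1.8812 = 6.75 μg/mL (concentration scales inversely with clearance).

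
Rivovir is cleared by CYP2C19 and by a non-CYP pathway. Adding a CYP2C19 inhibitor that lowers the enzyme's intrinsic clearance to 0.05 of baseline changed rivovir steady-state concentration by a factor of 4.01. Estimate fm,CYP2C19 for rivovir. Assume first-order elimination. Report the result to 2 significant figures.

CL'/CL = 1 / 4.01 = 0.2494
0.05·fm + (1 − fm) = 0.2494
fm = (0.2494 − 1) / (0.05 − 1) = 0.79

0.79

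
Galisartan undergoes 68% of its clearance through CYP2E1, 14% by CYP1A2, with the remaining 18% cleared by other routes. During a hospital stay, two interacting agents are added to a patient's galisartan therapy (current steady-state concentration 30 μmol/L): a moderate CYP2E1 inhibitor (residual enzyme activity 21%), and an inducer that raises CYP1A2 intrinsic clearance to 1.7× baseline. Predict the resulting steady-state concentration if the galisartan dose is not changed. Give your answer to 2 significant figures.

The CYP2E1 pathway (68% of clearance) falls to 0.21× activity: 0.68 × 0.21 = 0.1428.
The CYP1A2 pathway (14% of clearance) rises to 1.7× activity: 0.14 × 1.7 = 0.238.
The remaining 18% of clearance is unaffected.
New clearance relative to baseline: 0.1428 + 0.238 + 0.18 = 0.5608.
Steady-state concentration ∝ 1/CL: new value = 30 / 0.5608 = 53 μmol/L.

53 μmol/L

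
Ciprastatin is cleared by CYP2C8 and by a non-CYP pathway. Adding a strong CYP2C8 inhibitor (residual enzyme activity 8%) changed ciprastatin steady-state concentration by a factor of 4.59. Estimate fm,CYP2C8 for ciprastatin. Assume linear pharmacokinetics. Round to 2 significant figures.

Let fm be the CYP2C8 fraction. New clearance relative to baseline = fm × 0.08 + (1 − fm).
Steady-state concentration ratio = 1 / (new CL fraction), so new CL fraction = 1 / 4.59 = 0.2179.
fm × 0.08 + 1 − fm = 0.2179  ⇒  fm × (0.08 − 1) = −0.7821  ⇒  fm = 0.85.

0.85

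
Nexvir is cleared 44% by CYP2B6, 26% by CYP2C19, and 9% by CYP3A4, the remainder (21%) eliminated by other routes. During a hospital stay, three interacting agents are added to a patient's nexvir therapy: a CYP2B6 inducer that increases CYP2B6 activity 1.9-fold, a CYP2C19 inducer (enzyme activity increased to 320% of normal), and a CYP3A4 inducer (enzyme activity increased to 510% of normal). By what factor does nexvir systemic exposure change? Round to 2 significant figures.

0.43

The CYP2B6 pathway (44% of clearance) rises to 1.9× activity: 0.44 × 1.9 = 0.836.
The CYP2C19 pathway (26% of clearance) is boosted to 3.2× activity: 0.26 × 3.2 = 0.832.
The CYP3A4 pathway (9% of clearance) is boosted to 5.1× activity: 0.09 × 5.1 = 0.459.
The remaining 21% of clearance is unaffected.
New clearance relative to baseline: 0.836 + 0.832 + 0.459 + 0.21 = 2.337.
Systemic exposure ∝ 1/CL: fold-change = 1 / 2.337 = 0.43.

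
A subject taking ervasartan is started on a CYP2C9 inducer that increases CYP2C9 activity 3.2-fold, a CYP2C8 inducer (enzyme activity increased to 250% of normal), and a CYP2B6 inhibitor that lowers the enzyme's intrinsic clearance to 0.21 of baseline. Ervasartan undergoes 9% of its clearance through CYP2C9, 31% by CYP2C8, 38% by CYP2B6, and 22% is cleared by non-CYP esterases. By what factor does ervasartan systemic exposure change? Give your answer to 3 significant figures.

The CYP2C9 pathway (9% of clearance) increases to 3.2× activity: 0.09 × 3.2 = 0.288.
The CYP2C8 pathway (31% of clearance) is boosted to 2.5× activity: 0.31 × 2.5 = 0.775.
The CYP2B6 pathway (38% of clearance) falls to 0.21× activity: 0.38 × 0.21 = 0.0798.
The remaining 22% of clearance is unaffected.
New clearance relative to baseline: 0.288 + 0.775 + 0.0798 + 0.22 = 1.3628.
Because systemic exposure varies inversely with clearance, the combined effect is 1 / 1.3628 = 0.734.

0.734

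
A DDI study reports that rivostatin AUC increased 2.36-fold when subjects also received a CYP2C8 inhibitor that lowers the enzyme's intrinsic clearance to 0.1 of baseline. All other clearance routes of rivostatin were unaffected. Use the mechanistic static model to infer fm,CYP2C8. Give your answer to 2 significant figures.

0.64

Let fm be the CYP2C8 fraction. New clearance relative to baseline = fm × 0.1 + (1 − fm).
AUC ratio = 1 / (new CL fraction), so new CL fraction = 1 / 2.36 = 0.4237.
fm × 0.1 + 1 − fm = 0.4237  ⇒  fm × (0.1 − 1) = −0.5763  ⇒  fm = 0.64.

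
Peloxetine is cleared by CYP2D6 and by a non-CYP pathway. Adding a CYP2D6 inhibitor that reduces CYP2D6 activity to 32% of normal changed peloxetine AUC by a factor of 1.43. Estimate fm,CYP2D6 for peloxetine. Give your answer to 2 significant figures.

0.44

Call the CYP2D6 fraction fm. After the interaction, CL_new/CL_old = fm × 0.32 + (1 − fm).
AUC ratio = 1 / (new CL fraction), so new CL fraction = 1 / 1.43 = 0.6993.
fm × 0.32 + 1 − fm = 0.6993  ⇒  fm × (0.32 − 1) = −0.3007  ⇒  fm = 0.44.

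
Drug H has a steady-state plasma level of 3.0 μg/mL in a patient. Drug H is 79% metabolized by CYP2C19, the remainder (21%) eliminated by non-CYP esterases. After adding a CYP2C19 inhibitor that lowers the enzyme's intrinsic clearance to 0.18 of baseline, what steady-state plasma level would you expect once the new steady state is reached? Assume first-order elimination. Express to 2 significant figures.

The CYP2C19 pathway (79% of clearance) drops to 0.18× activity: 0.79 × 0.18 = 0.1422.
Non-CYP routes (21%) are unchanged.
CL_new/CL_old = 0.1422 + 0.21 = 0.3522.
Steady-state plasma level ∝ 1/CL, so new value = 3.0 / 0.3522 = 8.5 μg/mL.

8.5 μg/mL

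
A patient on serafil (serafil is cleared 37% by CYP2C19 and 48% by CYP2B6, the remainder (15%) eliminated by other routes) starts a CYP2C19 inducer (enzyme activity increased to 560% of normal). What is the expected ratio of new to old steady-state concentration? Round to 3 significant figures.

0.370

The CYP2C19 pathway (37% of clearance) rises to 5.6× activity: 0.37 × 5.6 = 2.072.
CYP2B6 (48%) and the residual 15% are unaffected.
New clearance relative to baseline: 2.072 + 0.48 + 0.15 = 2.702.
Steady-state concentration ratio = CL_old/CL_new = 1 / 2.702 = 0.370.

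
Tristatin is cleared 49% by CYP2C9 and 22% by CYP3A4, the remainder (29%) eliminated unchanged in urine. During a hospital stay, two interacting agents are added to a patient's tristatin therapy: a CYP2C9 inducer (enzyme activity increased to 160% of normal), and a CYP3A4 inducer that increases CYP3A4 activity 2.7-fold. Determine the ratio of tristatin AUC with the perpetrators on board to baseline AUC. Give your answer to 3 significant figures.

The CYP2C9 pathway (49% of clearance) rises to 1.6× activity: 0.49 × 1.6 = 0.784.
The CYP3A4 pathway (22% of clearance) rises to 2.7× activity: 0.22 × 2.7 = 0.594.
Non-CYP routes (29%) are unchanged.
CL_new/CL_old = 0.784 + 0.594 + 0.29 = 1.668.
Net AUC ratio = 1 / 1.668 = 0.600.

0.600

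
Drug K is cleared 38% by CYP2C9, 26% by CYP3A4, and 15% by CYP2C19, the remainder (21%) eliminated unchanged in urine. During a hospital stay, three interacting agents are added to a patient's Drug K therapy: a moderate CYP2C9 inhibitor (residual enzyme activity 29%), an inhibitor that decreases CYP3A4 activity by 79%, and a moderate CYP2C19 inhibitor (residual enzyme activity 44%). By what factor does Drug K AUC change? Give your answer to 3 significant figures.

2.27

CYP2C9: 0.38 × 0.29 = 0.1102
CYP3A4: 0.26 × 0.21 = 0.0546
CYP2C19: 0.15 × 0.44 = 0.066
Other: 0.21 (unchanged)
New clearance relative to baseline: 0.1102 + 0.0546 + 0.066 + 0.21 = 0.4408.
Net AUC ratio = 1 / 0.4408 = 2.27.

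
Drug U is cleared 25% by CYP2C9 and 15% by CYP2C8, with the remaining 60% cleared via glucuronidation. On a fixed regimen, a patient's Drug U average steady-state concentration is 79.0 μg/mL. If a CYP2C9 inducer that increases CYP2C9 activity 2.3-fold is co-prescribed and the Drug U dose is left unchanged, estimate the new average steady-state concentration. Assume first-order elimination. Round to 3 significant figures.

The CYP2C9 pathway (25% of clearance) is boosted to 2.3× activity: 0.25 × 2.3 = 0.575.
CYP2C8 (15%) and the residual 60% are unaffected.
Relative clearance = 0.575 + 0.15 + 0.6 = 1.325.
Average steady-state concentration ∝ 1/CL, so new value = 79.0 / 1.325 = 59.6 μg/mL.

59.6 μg/mL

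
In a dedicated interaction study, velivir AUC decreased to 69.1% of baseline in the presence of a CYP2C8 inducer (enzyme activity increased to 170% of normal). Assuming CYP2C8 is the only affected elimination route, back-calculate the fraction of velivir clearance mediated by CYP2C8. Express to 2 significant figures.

0.64

Write x for the fraction cleared via CYP2C8. The observed AUC change means clearance rose to 1/0.691 = 1.447 of baseline.
Setting x·1.7 + (1 − x) = 1.447 and solving: x = (1.447 − 1)/(1.7 − 1) = 0.64.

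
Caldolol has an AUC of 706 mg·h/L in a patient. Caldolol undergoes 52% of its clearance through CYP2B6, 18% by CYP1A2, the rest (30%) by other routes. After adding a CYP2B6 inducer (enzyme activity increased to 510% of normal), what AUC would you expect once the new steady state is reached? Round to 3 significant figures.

CYP2B6: 0.52 × 5.1 = 2.652
CYP1A2: 0.18 (unchanged)
Other: 0.3 (unchanged)
CL_new/CL_old = 2.652 + 0.18 + 0.3 = 3.132.
AUC ∝ 1/CL, so new value = 706 / 3.132 = 225 mg·h/L.

225 mg·h/L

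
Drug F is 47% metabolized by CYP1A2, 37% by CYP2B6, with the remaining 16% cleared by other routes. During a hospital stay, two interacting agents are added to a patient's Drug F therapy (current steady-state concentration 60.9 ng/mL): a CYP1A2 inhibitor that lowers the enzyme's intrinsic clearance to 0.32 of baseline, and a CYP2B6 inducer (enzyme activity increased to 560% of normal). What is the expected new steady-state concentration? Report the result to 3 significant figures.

25.6 ng/mL

The CYP1A2 pathway (47% of clearance) drops to 0.32× activity: 0.47 × 0.32 = 0.1504.
The CYP2B6 pathway (37% of clearance) increases to 5.6× activity: 0.37 × 5.6 = 2.072.
Non-CYP routes (16%) are unchanged.
CL_new/CL_old = 0.1504 + 2.072 + 0.16 = 2.3824.
Dividing the baseline by the relative clearance: 60.9 / 2.3824 = 25.6 ng/mL.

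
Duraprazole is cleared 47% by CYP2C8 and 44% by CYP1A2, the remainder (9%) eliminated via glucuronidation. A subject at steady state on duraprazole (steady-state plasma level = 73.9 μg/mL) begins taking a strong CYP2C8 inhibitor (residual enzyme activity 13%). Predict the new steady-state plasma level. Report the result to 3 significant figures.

125 μg/mL

The CYP2C8 pathway (47% of clearance) falls to 0.13× activity: 0.47 × 0.13 = 0.0611.
CYP1A2 (44%) and the residual 9% are unaffected.
Relative clearance = 0.0611 + 0.44 + 0.09 = 0.5911.
With dosing unchanged, steady-state plasma level scales as 1/CL: 73.9 / 0.5911 = 125 μg/mL.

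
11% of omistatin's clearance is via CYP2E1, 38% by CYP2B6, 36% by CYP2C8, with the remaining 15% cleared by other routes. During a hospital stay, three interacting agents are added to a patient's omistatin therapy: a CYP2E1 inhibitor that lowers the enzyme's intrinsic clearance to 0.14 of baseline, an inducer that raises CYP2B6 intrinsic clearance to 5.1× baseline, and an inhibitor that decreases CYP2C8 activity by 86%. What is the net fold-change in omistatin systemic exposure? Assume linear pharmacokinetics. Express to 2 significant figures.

The CYP2E1 pathway (11% of clearance) falls to 0.14× activity: 0.11 × 0.14 = 0.0154.
The CYP2B6 pathway (38% of clearance) increases to 5.1× activity: 0.38 × 5.1 = 1.938.
The CYP2C8 pathway (36% of clearance) is reduced to 0.14× activity: 0.36 × 0.14 = 0.0504.
Non-CYP routes (15%) are unchanged.
Relative clearance = 0.0154 + 1.938 + 0.0504 + 0.15 = 2.1538.
Because systemic exposure varies inversely with clearance, the combined effect is 1 / 2.1538 = 0.46.

0.46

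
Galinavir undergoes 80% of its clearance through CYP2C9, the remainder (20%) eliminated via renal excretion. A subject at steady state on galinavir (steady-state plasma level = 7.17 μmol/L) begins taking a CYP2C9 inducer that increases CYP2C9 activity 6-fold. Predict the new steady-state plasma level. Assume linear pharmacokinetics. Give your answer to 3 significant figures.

1.43 μmol/L

CYP2C9: 0.8 × 6 = 4.8
Other: 0.2 (unchanged)
New clearance relative to baseline: 4.8 + 0.2 = 5.
New steady-state plasma level = baseline ÷ relative clearance = 7.17 / 5 = 1.43 μmol/L.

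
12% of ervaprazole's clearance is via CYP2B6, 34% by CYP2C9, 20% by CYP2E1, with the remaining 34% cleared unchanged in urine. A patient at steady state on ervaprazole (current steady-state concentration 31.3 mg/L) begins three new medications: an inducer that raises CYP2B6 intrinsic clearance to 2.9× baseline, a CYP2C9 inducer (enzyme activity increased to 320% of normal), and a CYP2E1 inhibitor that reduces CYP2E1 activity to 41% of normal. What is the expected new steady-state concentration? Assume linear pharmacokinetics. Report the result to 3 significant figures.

The CYP2B6 pathway (12% of clearance) increases to 2.9× activity: 0.12 × 2.9 = 0.348.
The CYP2C9 pathway (34% of clearance) rises to 3.2× activity: 0.34 × 3.2 = 1.088.
The CYP2E1 pathway (20% of clearance) falls to 0.41× activity: 0.2 × 0.41 = 0.082.
Non-CYP routes (34%) are unchanged.
New clearance relative to baseline: 0.348 + 1.088 + 0.082 + 0.34 = 1.858.
New steady-state concentration = 31.3 / 1.858 = 16.8 mg/L (concentration scales inversely with clearance).

16.8 mg/L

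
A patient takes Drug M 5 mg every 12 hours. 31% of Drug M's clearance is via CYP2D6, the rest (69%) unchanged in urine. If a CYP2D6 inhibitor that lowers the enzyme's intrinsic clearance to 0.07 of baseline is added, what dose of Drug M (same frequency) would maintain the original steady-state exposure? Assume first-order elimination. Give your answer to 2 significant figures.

3.6 mg

The CYP2D6 pathway (31% of clearance) drops to 0.07× activity: 0.31 × 0.07 = 0.0217.
Non-CYP routes (69%) are unchanged.
CL_new/CL_old = 0.0217 + 0.69 = 0.7117.
Exposure is unchanged when dose changes in proportion to clearance. New dose = 5 mg × 0.7117 = 3.6 mg.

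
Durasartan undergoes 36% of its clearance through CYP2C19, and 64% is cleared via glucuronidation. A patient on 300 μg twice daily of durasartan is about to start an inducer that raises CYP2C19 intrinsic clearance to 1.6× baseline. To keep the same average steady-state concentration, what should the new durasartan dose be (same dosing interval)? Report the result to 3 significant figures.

CYP2C19: 0.36 × 1.6 = 0.576
Other: 0.64 (unchanged)
New clearance relative to baseline: 0.576 + 0.64 = 1.216.
To maintain the same steady-state level, dose must scale with clearance: new dose = 300 × 1.216 = 365 μg.

365 μg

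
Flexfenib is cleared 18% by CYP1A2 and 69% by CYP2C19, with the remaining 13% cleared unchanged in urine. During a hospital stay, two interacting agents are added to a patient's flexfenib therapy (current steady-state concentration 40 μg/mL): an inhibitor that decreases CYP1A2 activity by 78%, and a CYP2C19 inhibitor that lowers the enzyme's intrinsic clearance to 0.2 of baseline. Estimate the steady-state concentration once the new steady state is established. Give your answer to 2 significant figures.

1.3 × 10² μg/mL

CYP1A2: 0.18 × 0.22 = 0.0396
CYP2C19: 0.69 × 0.2 = 0.138
Other: 0.13 (unchanged)
Relative clearance = 0.0396 + 0.138 + 0.13 = 0.3076.
Dividing the baseline by the relative clearance: 40 / 0.3076 = 1.3 × 10² μg/mL.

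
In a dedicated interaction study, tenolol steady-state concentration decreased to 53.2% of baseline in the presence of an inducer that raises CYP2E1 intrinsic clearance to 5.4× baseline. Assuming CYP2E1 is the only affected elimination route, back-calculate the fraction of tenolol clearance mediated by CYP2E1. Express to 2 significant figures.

Write x for the fraction cleared via CYP2E1. The observed steady-state concentration change means clearance rose to 1/0.532 = 1.88 of baseline.
Setting x·5.4 + (1 − x) = 1.88 and solving: x = (1.88 − 1)/(5.4 − 1) = 0.20.

0.20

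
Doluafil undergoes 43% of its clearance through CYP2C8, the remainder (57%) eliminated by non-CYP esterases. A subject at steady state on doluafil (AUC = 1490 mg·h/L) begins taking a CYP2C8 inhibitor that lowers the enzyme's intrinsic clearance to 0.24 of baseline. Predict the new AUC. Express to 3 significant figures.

2.21 × 10³ mg·h/L

The CYP2C8 pathway (43% of clearance) falls to 0.24× activity: 0.43 × 0.24 = 0.1032.
The remaining 57% of clearance is unaffected.
CL_new/CL_old = 0.1032 + 0.57 = 0.6732.
With dosing unchanged, AUC scales as 1/CL: 1490 / 0.6732 = 2.21 × 10³ mg·h/L.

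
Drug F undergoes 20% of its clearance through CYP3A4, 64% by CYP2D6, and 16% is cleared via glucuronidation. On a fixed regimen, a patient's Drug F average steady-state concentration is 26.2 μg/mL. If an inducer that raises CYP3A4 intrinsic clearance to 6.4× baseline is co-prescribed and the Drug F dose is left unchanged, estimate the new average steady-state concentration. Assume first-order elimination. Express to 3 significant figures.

CYP3A4: 0.2 × 6.4 = 1.28
CYP2D6: 0.64 (unchanged)
Other: 0.16 (unchanged)
Relative clearance = 1.28 + 0.64 + 0.16 = 2.08.
Average steady-state concentration ∝ 1/CL, so new value = 26.2 / 2.08 = 12.6 μg/mL.

12.6 μg/mL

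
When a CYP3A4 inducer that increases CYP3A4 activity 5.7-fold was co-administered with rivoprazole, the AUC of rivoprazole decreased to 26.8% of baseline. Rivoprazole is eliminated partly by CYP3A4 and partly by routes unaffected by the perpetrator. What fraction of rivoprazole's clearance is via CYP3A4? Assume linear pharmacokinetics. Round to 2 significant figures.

Let fm be the CYP3A4 fraction. New clearance relative to baseline = fm × 5.7 + (1 − fm).
AUC ratio = 1 / (new CL fraction), so new CL fraction = 1 / 0.268 = 3.731.
fm × 5.7 + 1 − fm = 3.731  ⇒  fm × (5.7 − 1) = 2.731  ⇒  fm = 0.58.

0.58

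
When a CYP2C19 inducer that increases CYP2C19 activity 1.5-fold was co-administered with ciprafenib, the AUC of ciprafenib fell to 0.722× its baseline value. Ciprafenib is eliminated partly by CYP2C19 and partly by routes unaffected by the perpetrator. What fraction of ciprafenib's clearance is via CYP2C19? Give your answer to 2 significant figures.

0.77

CL'/CL = 1 / 0.722 = 1.385
1.5·fm + (1 − fm) = 1.385
fm = (1.385 − 1) / (1.5 − 1) = 0.77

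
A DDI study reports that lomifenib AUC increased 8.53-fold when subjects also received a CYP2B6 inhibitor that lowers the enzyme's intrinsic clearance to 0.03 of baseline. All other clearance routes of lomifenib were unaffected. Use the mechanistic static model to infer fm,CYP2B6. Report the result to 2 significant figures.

Let x = fm,CYP2B6. Because AUC ∝ 1/CL, relative clearance fell to 1/8.53 = 0.1172.
Only the CYP2B6 route changed, so 0.1172 = x·0.03 + (1 − x), giving x = 0.91.

0.91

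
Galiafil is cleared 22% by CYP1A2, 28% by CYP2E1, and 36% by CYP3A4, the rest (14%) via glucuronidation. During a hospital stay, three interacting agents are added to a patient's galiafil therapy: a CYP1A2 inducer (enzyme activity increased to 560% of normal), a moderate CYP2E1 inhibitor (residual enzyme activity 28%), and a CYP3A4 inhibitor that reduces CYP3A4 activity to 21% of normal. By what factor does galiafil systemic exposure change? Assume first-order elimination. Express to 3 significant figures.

CYP1A2: 0.22 × 5.6 = 1.232
CYP2E1: 0.28 × 0.28 = 0.0784
CYP3A4: 0.36 × 0.21 = 0.0756
Other: 0.14 (unchanged)
CL_new/CL_old = 1.232 + 0.0784 + 0.0756 + 0.14 = 1.526.
Net systemic exposure ratio = 1 / 1.526 = 0.655.

0.655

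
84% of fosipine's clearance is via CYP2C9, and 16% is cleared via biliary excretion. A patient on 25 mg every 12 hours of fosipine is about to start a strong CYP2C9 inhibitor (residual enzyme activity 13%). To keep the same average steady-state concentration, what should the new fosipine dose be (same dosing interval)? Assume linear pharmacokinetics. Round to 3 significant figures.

The CYP2C9 pathway (84% of clearance) is reduced to 0.13× activity: 0.84 × 0.13 = 0.1092.
The remaining 16% of clearance is unaffected.
New clearance relative to baseline: 0.1092 + 0.16 = 0.2692.
Css,avg = (dose rate)/CL, so holding Css fixed requires dose ∝ CL: 25 × 0.2692 = 6.73 mg.

6.73 mg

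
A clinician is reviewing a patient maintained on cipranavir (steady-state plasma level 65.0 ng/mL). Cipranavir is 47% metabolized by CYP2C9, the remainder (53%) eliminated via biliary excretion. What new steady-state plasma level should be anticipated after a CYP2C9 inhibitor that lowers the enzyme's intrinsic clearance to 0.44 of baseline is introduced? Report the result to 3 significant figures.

CYP2C9: 0.47 × 0.44 = 0.2068
Other: 0.53 (unchanged)
CL_new/CL_old = 0.2068 + 0.53 = 0.7368.
New steady-state plasma level = baseline ÷ relative clearance = 65.0 / 0.7368 = 88.2 ng/mL.

88.2 ng/mL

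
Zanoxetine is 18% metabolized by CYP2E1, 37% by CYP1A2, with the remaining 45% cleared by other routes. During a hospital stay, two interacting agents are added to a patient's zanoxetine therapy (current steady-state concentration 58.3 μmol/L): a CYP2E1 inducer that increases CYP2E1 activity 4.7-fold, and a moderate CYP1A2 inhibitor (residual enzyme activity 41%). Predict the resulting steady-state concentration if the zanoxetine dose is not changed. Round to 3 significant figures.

CYP2E1: 0.18 × 4.7 = 0.846
CYP1A2: 0.37 × 0.41 = 0.1517
Other: 0.45 (unchanged)
New clearance relative to baseline: 0.846 + 0.1517 + 0.45 = 1.4477.
New steady-state concentration = 58.3 / 1.4477 = 40.3 μmol/L (concentration scales inversely with clearance).

40.3 μmol/L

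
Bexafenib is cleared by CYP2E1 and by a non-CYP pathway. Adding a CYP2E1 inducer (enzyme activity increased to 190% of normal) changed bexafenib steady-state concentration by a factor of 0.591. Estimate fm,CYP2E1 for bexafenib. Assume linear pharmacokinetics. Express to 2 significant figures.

Call the CYP2E1 fraction fm. After the interaction, CL_new/CL_old = fm × 1.9 + (1 − fm).
Steady-state concentration ratio = 1 / (new CL fraction), so new CL fraction = 1 / 0.591 = 1.692.
fm × 1.9 + 1 − fm = 1.692  ⇒  fm × (1.9 − 1) = 0.692  ⇒  fm = 0.77.

0.77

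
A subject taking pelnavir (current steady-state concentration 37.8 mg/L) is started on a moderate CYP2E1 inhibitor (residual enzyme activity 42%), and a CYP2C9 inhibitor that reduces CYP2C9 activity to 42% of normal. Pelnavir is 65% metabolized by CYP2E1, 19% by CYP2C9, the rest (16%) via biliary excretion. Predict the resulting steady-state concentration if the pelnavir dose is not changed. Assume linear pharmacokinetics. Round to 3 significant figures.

73.7 mg/L

CYP2E1: 0.65 × 0.42 = 0.273
CYP2C9: 0.19 × 0.42 = 0.0798
Other: 0.16 (unchanged)
Relative clearance = 0.273 + 0.0798 + 0.16 = 0.5128.
Dividing the baseline by the relative clearance: 37.8 / 0.5128 = 73.7 mg/L.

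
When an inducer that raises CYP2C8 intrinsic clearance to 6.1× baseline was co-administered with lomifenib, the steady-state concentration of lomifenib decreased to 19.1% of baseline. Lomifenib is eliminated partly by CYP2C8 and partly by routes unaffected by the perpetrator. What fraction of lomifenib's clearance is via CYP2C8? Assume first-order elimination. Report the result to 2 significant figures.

Let fm be the CYP2C8 fraction. New clearance relative to baseline = fm × 6.1 + (1 − fm).
Steady-state concentration ratio = 1 / (new CL fraction), so new CL fraction = 1 / 0.191 = 5.236.
fm × 6.1 + 1 − fm = 5.236  ⇒  fm × (6.1 − 1) = 4.236  ⇒  fm = 0.83.

0.83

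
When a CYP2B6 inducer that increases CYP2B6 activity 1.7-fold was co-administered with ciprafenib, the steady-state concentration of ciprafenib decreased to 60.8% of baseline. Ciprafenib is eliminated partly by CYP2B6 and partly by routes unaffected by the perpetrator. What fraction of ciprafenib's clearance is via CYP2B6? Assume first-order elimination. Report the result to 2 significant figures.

0.92

CL'/CL = 1 / 0.608 = 1.645
1.7·fm + (1 − fm) = 1.645
fm = (1.645 − 1) / (1.7 − 1) = 0.92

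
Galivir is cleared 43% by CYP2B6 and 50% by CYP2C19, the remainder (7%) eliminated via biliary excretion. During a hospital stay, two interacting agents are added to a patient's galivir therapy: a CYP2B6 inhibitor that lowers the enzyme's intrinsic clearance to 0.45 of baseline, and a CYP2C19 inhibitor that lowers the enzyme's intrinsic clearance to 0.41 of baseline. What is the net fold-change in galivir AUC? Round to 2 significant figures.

CYP2B6: 0.43 × 0.45 = 0.1935
CYP2C19: 0.5 × 0.41 = 0.205
Other: 0.07 (unchanged)
CL_new/CL_old = 0.1935 + 0.205 + 0.07 = 0.4685.
AUC ∝ 1/CL: fold-change = 1 / 0.4685 = 2.1.

2.1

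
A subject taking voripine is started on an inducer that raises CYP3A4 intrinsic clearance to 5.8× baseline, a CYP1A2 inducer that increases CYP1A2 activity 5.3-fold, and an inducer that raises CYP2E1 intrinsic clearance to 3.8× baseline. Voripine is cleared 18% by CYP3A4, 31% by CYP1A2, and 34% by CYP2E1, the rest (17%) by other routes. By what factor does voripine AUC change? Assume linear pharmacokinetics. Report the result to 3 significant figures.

0.241

The CYP3A4 pathway (18% of clearance) rises to 5.8× activity: 0.18 × 5.8 = 1.044.
The CYP1A2 pathway (31% of clearance) is boosted to 5.3× activity: 0.31 × 5.3 = 1.643.
The CYP2E1 pathway (34% of clearance) increases to 3.8× activity: 0.34 × 3.8 = 1.292.
Non-CYP routes (17%) are unchanged.
New clearance relative to baseline: 1.044 + 1.643 + 1.292 + 0.17 = 4.149.
Net AUC ratio = 1 / 4.149 = 0.241.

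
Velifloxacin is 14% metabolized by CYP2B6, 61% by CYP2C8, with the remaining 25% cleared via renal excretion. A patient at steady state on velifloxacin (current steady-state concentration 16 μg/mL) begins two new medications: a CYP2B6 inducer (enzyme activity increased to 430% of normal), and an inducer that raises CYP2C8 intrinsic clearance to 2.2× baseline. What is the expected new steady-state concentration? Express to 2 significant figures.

7.3 μg/mL

The CYP2B6 pathway (14% of clearance) rises to 4.3× activity: 0.14 × 4.3 = 0.602.
The CYP2C8 pathway (61% of clearance) is boosted to 2.2× activity: 0.61 × 2.2 = 1.342.
The remaining 25% of clearance is unaffected.
CL_new/CL_old = 0.602 + 1.342 + 0.25 = 2.194.
New steady-state concentration = 16 / 2.194 = 7.3 μg/mL (concentration scales inversely with clearance).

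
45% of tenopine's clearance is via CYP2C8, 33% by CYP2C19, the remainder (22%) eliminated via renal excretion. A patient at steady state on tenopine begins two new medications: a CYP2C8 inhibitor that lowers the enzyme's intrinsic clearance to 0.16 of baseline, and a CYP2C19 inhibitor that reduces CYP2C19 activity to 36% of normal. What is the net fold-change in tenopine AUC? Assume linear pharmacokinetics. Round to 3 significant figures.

2.43

The CYP2C8 pathway (45% of clearance) is reduced to 0.16× activity: 0.45 × 0.16 = 0.072.
The CYP2C19 pathway (33% of clearance) is reduced to 0.36× activity: 0.33 × 0.36 = 0.1188.
The remaining 22% of clearance is unaffected.
New clearance relative to baseline: 0.072 + 0.1188 + 0.22 = 0.4108.
Net AUC ratio = 1 / 0.4108 = 2.43.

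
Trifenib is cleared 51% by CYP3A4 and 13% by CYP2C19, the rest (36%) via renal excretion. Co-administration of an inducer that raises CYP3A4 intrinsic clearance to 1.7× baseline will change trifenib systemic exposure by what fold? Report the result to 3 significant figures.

The CYP3A4 pathway (51% of clearance) is boosted to 1.7× activity: 0.51 × 1.7 = 0.867.
CYP2C19 (13%) and the residual 36% are unaffected.
New clearance relative to baseline: 0.867 + 0.13 + 0.36 = 1.357.
Since systemic exposure ∝ 1/CL, the ratio is 1 / 1.357 = 0.737.

0.737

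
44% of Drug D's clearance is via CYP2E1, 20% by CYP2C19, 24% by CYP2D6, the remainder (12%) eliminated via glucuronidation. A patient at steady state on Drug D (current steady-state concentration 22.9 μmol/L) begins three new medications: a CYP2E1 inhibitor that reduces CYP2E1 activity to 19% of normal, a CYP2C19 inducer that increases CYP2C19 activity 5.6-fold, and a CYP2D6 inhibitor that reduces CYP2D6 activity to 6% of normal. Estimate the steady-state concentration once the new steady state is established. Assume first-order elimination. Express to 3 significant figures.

17.1 μmol/L

The CYP2E1 pathway (44% of clearance) falls to 0.19× activity: 0.44 × 0.19 = 0.0836.
The CYP2C19 pathway (20% of clearance) increases to 5.6× activity: 0.2 × 5.6 = 1.12.
The CYP2D6 pathway (24% of clearance) drops to 0.06× activity: 0.24 × 0.06 = 0.0144.
Non-CYP routes (12%) are unchanged.
Relative clearance = 0.0836 + 1.12 + 0.0144 + 0.12 = 1.338.
New steady-state concentration = 22.9 / 1.338 = 17.1 μmol/L (concentration scales inversely with clearance).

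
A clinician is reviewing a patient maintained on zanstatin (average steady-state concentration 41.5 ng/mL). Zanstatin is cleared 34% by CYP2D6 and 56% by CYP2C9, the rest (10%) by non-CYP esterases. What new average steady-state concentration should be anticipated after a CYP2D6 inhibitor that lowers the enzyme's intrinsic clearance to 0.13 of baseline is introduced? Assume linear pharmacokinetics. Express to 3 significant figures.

CYP2D6: 0.34 × 0.13 = 0.0442
CYP2C9: 0.56 (unchanged)
Other: 0.1 (unchanged)
New clearance relative to baseline: 0.0442 + 0.56 + 0.1 = 0.7042.
Average steady-state concentration ∝ 1/CL, so new value = 41.5 / 0.7042 = 58.9 ng/mL.

58.9 ng/mL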